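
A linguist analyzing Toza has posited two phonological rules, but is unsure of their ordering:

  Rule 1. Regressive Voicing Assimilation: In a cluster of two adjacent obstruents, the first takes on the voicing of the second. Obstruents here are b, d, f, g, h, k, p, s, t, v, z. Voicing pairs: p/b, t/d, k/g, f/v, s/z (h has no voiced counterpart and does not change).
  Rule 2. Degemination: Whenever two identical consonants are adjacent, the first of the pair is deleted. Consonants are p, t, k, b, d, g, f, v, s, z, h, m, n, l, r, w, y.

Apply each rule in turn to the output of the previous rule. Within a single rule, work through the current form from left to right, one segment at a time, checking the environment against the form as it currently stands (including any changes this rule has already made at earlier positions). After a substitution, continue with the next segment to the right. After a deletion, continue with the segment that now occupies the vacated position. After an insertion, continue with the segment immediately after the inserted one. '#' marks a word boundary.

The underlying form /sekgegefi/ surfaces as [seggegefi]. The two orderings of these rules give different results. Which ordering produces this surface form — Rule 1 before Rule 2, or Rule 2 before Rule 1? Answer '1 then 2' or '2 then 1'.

2 then 1

Order 1 then 2:
  1 Regressive Voicing Assimilation: [sekgegefi] → [seggegefi]
  2 Degemination: [seggegefi] → [segegefi]
  result: [segegefi]
Order 2 then 1:
  2 Degemination: no change — [sekgegefi]
  1 Regressive Voicing Assimilation: [sekgegefi] → [seggegefi]
  result: [seggegefi]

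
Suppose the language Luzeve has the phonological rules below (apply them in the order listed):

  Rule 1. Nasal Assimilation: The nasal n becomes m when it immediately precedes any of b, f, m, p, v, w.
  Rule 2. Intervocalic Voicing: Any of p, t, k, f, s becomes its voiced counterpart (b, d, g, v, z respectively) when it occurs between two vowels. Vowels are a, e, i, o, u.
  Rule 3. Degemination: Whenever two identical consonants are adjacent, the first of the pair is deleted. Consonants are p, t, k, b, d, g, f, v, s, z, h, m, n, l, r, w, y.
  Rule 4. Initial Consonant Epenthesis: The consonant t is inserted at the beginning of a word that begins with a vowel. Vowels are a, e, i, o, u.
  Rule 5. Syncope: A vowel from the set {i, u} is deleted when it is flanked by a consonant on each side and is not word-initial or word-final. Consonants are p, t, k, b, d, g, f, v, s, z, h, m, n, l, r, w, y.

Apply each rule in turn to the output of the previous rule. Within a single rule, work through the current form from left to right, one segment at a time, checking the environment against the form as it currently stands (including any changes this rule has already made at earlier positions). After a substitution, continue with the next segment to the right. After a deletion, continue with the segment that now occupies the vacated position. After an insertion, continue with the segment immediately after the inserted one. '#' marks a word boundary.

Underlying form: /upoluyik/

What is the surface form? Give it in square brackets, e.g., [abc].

[tbolyk]

Rule 1 Nasal Assimilation: no change — [upoluyik]
Rule 2 Intervocalic Voicing: [upoluyik] → [uboluyik]
Rule 3 Degemination: no change — [uboluyik]
Rule 4 Initial Consonant Epenthesis: [uboluyik] → [tuboluyik]
Rule 5 Syncope: [tuboluyik] → [tbolyk]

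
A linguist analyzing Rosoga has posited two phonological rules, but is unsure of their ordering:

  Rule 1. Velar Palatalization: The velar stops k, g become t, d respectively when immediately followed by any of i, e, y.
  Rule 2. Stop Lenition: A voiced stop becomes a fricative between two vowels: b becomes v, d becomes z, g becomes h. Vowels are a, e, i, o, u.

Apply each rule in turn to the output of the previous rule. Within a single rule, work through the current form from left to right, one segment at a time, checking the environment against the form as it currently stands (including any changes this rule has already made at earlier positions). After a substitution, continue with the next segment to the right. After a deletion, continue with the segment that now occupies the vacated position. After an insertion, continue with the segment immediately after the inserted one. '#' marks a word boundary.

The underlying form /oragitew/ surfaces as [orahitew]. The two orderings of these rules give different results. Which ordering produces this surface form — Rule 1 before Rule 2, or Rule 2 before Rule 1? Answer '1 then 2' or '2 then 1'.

Order 1 then 2:
  1 Velar Palatalization: [oragitew] → [oraditew]
  2 Stop Lenition: [oraditew] → [orazitew]
  result: [orazitew]
Order 2 then 1:
  2 Stop Lenition: [oragitew] → [orahitew]
  1 Velar Palatalization: no change — [orahitew]
  result: [orahitew]

2 then 1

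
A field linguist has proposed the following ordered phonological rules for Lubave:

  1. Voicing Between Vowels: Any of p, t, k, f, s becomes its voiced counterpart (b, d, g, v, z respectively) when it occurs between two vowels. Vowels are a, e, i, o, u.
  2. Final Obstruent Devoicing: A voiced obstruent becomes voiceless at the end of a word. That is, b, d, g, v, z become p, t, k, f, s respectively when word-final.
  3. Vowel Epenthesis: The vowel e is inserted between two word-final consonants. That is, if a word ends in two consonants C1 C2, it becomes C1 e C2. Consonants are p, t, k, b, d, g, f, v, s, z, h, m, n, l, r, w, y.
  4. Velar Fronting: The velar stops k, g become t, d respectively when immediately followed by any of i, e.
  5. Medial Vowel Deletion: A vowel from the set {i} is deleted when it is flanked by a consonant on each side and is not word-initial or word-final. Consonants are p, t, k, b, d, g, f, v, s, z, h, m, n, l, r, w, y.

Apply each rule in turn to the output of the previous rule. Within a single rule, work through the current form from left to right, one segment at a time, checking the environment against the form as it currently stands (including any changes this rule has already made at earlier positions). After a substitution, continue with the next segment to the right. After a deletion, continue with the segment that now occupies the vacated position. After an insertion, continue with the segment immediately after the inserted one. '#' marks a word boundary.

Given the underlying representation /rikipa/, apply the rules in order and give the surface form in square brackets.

1 Voicing Between Vowels: [rikipa] → [rigiba]
2 Final Obstruent Devoicing: no change — [rigiba]
3 Vowel Epenthesis: no change — [rigiba]
4 Velar Fronting: [rigiba] → [ridiba]
5 Medial Vowel Deletion: [ridiba] → [rdba]

[rdba]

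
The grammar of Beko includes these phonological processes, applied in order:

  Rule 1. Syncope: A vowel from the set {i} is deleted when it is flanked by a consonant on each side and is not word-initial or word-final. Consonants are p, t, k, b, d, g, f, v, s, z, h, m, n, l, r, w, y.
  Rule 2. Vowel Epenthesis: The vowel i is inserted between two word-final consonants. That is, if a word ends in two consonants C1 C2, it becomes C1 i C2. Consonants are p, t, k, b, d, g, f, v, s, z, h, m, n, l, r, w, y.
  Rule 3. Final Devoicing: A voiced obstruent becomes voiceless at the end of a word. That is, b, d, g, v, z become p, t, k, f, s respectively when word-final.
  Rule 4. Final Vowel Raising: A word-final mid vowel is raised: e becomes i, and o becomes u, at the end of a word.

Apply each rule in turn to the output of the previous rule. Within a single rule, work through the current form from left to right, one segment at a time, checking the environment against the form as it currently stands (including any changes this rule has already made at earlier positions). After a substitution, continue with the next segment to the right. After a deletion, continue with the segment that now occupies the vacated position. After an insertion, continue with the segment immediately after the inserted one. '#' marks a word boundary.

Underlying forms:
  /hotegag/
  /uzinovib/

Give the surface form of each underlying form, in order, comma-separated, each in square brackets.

[hotegak], [uznovip]

/hotegag/:
  Rule 1 Syncope: no change — [hotegag]
  Rule 2 Vowel Epenthesis: no change — [hotegag]
  Rule 3 Final Devoicing: [hotegag] → [hotegak]
  Rule 4 Final Vowel Raising: no change — [hotegak]
/uzinovib/:
  Rule 1 Syncope: [uzinovib] → [uznovb]
  Rule 2 Vowel Epenthesis: [uznovb] → [uznovib]
  Rule 3 Final Devoicing: [uznovib] → [uznovip]
  Rule 4 Final Vowel Raising: no change — [uznovip]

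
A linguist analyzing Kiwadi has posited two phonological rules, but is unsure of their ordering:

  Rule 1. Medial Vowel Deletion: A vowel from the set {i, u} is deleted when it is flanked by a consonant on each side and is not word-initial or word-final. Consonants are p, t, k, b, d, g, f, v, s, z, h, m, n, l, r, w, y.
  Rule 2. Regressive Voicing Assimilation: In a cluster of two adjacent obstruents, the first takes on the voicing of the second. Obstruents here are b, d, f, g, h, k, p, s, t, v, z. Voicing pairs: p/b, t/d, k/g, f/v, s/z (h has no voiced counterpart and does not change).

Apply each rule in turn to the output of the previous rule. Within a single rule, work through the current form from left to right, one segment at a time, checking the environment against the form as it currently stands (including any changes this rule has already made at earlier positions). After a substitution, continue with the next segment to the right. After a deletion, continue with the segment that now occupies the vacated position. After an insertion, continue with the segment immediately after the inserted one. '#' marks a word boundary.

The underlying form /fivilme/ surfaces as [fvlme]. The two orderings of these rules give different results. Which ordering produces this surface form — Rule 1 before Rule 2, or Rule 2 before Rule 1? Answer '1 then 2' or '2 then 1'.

2 then 1

Order 1 then 2:
  1 Medial Vowel Deletion: [fivilme] → [fvlme]
  2 Regressive Voicing Assimilation: [fvlme] → [vvlme]
  result: [vvlme]
Order 2 then 1:
  2 Regressive Voicing Assimilation: no change — [fivilme]
  1 Medial Vowel Deletion: [fivilme] → [fvlme]
  result: [fvlme]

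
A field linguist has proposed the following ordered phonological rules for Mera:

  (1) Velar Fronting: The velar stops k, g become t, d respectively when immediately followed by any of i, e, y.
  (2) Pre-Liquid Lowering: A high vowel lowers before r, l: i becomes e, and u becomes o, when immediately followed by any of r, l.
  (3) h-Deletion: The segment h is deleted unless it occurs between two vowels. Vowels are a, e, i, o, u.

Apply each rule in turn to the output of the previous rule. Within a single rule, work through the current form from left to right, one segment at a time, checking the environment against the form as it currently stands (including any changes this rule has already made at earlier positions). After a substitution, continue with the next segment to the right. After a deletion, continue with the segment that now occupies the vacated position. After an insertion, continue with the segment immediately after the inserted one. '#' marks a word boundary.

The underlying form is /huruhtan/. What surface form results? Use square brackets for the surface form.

[orutan]

(1) Velar Fronting: no change — [huruhtan]
(2) Pre-Liquid Lowering: [huruhtan] → [horuhtan]
(3) h-Deletion: [horuhtan] → [orutan]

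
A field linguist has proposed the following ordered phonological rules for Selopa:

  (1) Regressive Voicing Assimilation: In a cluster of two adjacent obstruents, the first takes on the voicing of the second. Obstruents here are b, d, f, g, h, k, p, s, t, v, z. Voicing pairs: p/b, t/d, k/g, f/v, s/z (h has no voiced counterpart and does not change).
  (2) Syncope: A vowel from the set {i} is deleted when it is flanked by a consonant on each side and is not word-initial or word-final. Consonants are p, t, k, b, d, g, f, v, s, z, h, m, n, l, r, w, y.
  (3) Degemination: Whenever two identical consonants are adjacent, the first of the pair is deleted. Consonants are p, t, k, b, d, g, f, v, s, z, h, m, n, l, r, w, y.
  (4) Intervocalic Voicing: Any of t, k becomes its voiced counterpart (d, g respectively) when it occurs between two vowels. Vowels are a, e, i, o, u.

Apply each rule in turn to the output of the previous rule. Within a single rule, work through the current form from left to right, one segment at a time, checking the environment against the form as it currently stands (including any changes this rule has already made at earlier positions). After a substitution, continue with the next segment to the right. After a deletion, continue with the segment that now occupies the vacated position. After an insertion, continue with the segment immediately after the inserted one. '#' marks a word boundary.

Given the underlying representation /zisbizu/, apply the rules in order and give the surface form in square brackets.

[zbzu]

(1) Regressive Voicing Assimilation: [zisbizu] → [zizbizu]
(2) Syncope: [zizbizu] → [zzbzu]
(3) Degemination: [zzbzu] → [zbzu]
(4) Intervocalic Voicing: no change — [zbzu]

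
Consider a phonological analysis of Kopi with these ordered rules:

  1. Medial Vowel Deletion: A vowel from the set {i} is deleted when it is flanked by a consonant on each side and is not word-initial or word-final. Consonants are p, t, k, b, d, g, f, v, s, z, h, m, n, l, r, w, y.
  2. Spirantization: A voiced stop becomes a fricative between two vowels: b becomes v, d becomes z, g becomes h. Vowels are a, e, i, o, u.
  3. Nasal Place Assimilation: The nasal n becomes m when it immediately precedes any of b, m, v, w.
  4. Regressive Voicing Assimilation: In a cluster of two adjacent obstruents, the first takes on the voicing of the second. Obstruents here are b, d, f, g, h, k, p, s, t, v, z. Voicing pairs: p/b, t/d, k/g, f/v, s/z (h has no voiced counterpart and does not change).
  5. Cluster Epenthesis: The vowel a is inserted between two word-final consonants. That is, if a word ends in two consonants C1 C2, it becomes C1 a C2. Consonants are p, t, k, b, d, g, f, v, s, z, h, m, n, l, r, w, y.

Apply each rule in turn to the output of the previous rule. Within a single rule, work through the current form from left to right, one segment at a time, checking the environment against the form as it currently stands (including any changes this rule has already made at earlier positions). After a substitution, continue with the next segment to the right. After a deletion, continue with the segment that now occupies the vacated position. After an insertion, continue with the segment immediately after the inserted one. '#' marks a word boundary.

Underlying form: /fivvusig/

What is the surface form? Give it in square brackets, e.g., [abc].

1 Medial Vowel Deletion: [fivvusig] → [fvvusg]
2 Spirantization: no change — [fvvusg]
3 Nasal Place Assimilation: no change — [fvvusg]
4 Regressive Voicing Assimilation: [fvvusg] → [vvvuzg]
5 Cluster Epenthesis: [vvvuzg] → [vvvuzag]

[vvvuzag]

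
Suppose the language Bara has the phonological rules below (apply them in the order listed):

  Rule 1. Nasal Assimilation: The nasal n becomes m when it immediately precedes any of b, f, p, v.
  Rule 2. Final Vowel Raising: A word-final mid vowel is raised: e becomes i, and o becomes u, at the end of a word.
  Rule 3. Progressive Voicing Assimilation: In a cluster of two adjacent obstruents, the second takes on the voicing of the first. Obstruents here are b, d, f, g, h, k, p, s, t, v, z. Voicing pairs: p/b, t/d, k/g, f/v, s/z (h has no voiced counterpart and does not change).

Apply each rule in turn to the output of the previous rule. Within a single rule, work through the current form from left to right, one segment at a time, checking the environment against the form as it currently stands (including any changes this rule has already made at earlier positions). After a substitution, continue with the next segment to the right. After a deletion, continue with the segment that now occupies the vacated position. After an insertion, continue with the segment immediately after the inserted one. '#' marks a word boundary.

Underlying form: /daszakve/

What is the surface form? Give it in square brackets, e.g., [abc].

Rule 1 Nasal Assimilation: no change — [daszakve]
Rule 2 Final Vowel Raising: [daszakve] → [daszakvi]
Rule 3 Progressive Voicing Assimilation: [daszakvi] → [dassakfi]

[dassakfi]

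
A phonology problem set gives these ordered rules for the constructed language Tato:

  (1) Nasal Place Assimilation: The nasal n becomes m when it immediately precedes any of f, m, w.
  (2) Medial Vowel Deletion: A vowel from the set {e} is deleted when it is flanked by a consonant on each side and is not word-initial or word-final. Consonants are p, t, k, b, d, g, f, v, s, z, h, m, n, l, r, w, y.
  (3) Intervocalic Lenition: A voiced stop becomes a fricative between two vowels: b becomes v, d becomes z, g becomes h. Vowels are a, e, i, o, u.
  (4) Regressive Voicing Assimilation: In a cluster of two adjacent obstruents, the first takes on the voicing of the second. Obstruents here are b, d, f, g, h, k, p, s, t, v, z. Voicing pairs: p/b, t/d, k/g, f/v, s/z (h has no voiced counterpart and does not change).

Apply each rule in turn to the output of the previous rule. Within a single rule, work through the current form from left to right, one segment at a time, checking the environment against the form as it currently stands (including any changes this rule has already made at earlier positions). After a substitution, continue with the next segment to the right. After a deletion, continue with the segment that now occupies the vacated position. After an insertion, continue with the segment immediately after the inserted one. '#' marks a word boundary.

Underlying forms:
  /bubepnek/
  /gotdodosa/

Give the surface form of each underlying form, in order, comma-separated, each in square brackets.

[buppnk], [goddozosa]

/bubepnek/:
  (1) Nasal Place Assimilation: no change — [bubepnek]
  (2) Medial Vowel Deletion: [bubepnek] → [bubpnk]
  (3) Intervocalic Lenition: no change — [bubpnk]
  (4) Regressive Voicing Assimilation: [bubpnk] → [buppnk]
/gotdodosa/:
  (1) Nasal Place Assimilation: no change — [gotdodosa]
  (2) Medial Vowel Deletion: no change — [gotdodosa]
  (3) Intervocalic Lenition: [gotdodosa] → [gotdozosa]
  (4) Regressive Voicing Assimilation: [gotdozosa] → [goddozosa]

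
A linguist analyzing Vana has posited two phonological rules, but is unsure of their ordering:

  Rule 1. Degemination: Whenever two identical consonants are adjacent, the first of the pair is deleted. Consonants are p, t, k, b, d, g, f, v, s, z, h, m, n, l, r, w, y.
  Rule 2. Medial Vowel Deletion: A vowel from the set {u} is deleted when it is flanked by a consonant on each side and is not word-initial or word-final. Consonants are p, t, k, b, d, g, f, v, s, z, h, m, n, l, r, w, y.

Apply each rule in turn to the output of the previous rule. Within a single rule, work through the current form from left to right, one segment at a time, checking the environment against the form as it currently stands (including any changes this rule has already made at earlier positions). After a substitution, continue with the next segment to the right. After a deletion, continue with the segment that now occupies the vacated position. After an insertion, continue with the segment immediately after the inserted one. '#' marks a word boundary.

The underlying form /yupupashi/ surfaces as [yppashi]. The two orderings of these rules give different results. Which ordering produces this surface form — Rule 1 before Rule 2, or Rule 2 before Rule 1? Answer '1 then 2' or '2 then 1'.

Order 1 then 2:
  1 Degemination: no change — [yupupashi]
  2 Medial Vowel Deletion: [yupupashi] → [yppashi]
  result: [yppashi]
Order 2 then 1:
  2 Medial Vowel Deletion: [yupupashi] → [yppashi]
  1 Degemination: [yppashi] → [ypashi]
  result: [ypashi]

1 then 2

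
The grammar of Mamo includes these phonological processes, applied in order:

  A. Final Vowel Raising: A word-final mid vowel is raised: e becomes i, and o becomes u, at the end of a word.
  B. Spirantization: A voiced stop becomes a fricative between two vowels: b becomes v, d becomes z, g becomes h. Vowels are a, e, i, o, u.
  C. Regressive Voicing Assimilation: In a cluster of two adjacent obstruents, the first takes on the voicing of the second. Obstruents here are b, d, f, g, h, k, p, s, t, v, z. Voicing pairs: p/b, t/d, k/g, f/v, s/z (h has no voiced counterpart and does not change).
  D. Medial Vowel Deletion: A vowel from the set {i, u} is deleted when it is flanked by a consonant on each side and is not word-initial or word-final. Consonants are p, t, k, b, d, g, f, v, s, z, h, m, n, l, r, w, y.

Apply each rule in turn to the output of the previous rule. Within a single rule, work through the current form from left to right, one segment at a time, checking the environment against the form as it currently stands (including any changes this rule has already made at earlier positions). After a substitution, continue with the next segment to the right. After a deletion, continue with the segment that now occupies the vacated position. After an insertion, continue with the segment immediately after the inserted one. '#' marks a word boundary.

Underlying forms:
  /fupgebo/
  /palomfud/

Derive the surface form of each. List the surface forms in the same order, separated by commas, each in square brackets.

/fupgebo/:
  A Final Vowel Raising: [fupgebo] → [fupgebu]
  B Spirantization: [fupgebu] → [fupgevu]
  C Regressive Voicing Assimilation: [fupgevu] → [fubgevu]
  D Medial Vowel Deletion: [fubgevu] → [fbgevu]
/palomfud/:
  A Final Vowel Raising: no change — [palomfud]
  B Spirantization: no change — [palomfud]
  C Regressive Voicing Assimilation: no change — [palomfud]
  D Medial Vowel Deletion: [palomfud] → [palomfd]

[fbgevu], [palomfd]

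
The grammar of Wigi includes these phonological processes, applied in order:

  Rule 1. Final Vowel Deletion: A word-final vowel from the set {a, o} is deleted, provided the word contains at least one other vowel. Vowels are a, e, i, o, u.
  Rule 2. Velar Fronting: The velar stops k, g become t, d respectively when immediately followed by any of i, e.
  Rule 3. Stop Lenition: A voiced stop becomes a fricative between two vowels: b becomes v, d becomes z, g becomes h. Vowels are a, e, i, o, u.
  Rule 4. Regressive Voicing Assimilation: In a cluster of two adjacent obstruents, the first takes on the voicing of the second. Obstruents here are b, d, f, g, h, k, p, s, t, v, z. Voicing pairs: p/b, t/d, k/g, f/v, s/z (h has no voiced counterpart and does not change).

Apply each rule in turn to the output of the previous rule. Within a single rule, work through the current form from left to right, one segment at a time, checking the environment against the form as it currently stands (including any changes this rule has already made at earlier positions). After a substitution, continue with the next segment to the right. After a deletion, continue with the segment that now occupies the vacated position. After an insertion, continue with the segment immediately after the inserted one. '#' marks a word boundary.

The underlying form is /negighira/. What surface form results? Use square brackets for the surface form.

Rule 1 Final Vowel Deletion: [negighira] → [negighir]
Rule 2 Velar Fronting: [negighir] → [nedighir]
Rule 3 Stop Lenition: [nedighir] → [nezighir]
Rule 4 Regressive Voicing Assimilation: [nezighir] → [nezikhir]

[nezikhir]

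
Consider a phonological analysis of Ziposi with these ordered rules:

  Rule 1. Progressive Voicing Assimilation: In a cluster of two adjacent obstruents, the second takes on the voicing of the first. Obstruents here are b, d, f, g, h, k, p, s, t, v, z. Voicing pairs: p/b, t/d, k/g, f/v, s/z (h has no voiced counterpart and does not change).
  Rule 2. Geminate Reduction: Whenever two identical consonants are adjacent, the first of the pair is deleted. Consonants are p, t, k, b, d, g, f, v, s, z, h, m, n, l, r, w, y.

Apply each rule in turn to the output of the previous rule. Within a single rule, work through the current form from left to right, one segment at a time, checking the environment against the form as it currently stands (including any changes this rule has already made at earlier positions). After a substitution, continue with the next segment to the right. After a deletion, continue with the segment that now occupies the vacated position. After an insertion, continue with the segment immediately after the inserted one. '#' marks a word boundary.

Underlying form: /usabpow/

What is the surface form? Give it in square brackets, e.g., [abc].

[usabow]

Rule 1 Progressive Voicing Assimilation: [usabpow] → [usabbow]
Rule 2 Geminate Reduction: [usabbow] → [usabow]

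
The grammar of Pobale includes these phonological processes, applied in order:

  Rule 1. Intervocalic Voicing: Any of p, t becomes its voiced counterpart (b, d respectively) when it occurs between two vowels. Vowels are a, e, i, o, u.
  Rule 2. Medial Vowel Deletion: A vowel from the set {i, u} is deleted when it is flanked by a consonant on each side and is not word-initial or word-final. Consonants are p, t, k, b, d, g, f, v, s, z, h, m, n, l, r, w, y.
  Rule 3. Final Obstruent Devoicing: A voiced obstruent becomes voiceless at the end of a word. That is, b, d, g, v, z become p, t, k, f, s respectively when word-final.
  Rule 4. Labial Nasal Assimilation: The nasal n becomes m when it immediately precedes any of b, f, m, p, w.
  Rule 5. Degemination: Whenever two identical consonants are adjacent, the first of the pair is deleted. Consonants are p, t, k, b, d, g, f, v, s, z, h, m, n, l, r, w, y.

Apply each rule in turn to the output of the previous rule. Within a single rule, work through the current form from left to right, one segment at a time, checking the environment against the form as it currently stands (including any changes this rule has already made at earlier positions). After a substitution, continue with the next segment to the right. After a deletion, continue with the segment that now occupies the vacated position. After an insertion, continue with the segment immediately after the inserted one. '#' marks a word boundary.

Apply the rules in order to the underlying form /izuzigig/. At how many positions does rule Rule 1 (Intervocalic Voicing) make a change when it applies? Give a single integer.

0

Rule 1 Intervocalic Voicing: no change — [izuzigig]
Rule 2 Medial Vowel Deletion: [izuzigig] → [izzgg]
Rule 3 Final Obstruent Devoicing: [izzgg] → [izzgk]
Rule 4 Labial Nasal Assimilation: no change — [izzgk]
Rule 5 Degemination: [izzgk] → [izgk]
Rule Rule 1 changed 0 position(s).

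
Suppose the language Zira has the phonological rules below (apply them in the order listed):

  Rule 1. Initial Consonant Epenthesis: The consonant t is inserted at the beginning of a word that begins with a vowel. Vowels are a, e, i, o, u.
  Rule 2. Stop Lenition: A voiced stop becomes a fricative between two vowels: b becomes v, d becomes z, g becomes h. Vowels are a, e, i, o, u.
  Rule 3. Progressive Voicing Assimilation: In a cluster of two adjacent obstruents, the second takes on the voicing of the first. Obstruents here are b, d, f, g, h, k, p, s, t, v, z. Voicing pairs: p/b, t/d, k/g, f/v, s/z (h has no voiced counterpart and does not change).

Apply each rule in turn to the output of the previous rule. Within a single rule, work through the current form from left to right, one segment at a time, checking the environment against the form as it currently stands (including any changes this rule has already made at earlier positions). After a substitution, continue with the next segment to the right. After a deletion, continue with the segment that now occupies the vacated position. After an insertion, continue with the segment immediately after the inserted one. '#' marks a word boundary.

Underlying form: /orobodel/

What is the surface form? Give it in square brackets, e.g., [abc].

Rule 1 Initial Consonant Epenthesis: [orobodel] → [torobodel]
Rule 2 Stop Lenition: [torobodel] → [torovozel]
Rule 3 Progressive Voicing Assimilation: no change — [torovozel]

[torovozel]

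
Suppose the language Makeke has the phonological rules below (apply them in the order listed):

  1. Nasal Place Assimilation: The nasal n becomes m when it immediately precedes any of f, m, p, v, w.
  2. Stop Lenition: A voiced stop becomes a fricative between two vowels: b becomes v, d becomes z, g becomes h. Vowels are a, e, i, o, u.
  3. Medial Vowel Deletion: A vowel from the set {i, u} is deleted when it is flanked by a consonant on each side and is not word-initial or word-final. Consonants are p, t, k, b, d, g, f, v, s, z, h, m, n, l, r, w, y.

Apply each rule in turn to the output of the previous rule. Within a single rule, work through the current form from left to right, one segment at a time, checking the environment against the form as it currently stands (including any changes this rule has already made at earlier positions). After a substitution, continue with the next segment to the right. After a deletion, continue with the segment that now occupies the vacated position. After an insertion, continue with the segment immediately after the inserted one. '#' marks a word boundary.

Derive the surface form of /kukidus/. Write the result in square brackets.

1 Nasal Place Assimilation: no change — [kukidus]
2 Stop Lenition: [kukidus] → [kukizus]
3 Medial Vowel Deletion: [kukizus] → [kkzs]

[kkzs]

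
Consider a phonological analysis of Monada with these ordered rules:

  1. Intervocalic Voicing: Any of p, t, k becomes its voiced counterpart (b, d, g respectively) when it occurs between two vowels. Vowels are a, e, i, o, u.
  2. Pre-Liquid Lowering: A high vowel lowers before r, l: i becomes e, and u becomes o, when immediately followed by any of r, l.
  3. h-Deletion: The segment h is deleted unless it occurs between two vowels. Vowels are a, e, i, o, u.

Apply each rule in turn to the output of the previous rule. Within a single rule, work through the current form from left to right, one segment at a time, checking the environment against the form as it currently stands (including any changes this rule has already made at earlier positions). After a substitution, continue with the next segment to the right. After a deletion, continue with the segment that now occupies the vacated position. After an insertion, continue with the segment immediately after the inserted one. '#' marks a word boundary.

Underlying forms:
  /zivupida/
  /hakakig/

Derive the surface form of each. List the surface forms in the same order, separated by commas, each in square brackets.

[zivubida], [agagig]

/zivupida/:
  1 Intervocalic Voicing: [zivupida] → [zivubida]
  2 Pre-Liquid Lowering: no change — [zivubida]
  3 h-Deletion: no change — [zivubida]
/hakakig/:
  1 Intervocalic Voicing: [hakakig] → [hagagig]
  2 Pre-Liquid Lowering: no change — [hagagig]
  3 h-Deletion: [hagagig] → [agagig]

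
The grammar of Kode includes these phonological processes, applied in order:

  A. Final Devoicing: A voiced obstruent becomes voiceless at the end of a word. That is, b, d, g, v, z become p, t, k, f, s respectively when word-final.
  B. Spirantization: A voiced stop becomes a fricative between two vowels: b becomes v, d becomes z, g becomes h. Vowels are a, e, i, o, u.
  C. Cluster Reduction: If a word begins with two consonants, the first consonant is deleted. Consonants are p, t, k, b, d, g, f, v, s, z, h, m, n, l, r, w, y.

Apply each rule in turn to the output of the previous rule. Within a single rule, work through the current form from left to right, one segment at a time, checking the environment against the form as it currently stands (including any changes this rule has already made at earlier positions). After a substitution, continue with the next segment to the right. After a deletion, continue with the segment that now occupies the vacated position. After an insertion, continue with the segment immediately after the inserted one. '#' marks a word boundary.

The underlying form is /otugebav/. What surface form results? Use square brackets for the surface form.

[otuhevaf]

A Final Devoicing: [otugebav] → [otugebaf]
B Spirantization: [otugebaf] → [otuhevaf]
C Cluster Reduction: no change — [otuhevaf]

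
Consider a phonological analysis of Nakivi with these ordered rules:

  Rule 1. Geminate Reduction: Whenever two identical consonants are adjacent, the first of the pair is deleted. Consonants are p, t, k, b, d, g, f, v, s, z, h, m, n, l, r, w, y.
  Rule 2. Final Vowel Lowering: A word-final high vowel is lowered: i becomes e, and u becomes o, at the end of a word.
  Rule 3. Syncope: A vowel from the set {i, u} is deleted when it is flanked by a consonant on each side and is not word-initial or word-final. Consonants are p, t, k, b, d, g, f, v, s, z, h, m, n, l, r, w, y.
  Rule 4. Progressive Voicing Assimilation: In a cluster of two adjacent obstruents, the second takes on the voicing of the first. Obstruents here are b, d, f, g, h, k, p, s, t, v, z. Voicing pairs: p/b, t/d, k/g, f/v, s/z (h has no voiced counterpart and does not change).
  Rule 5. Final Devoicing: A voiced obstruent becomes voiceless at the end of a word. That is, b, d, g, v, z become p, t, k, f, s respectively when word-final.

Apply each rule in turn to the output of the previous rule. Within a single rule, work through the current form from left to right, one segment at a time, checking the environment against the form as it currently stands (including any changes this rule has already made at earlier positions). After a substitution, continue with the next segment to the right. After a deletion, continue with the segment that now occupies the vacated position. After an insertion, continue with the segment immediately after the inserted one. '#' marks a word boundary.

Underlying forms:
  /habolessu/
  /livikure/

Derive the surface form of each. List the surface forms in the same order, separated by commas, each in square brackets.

/habolessu/:
  Rule 1 Geminate Reduction: [habolessu] → [habolesu]
  Rule 2 Final Vowel Lowering: [habolesu] → [haboleso]
  Rule 3 Syncope: no change — [haboleso]
  Rule 4 Progressive Voicing Assimilation: no change — [haboleso]
  Rule 5 Final Devoicing: no change — [haboleso]
/livikure/:
  Rule 1 Geminate Reduction: no change — [livikure]
  Rule 2 Final Vowel Lowering: no change — [livikure]
  Rule 3 Syncope: [livikure] → [lvkre]
  Rule 4 Progressive Voicing Assimilation: [lvkre] → [lvgre]
  Rule 5 Final Devoicing: no change — [lvgre]

[haboleso], [lvgre]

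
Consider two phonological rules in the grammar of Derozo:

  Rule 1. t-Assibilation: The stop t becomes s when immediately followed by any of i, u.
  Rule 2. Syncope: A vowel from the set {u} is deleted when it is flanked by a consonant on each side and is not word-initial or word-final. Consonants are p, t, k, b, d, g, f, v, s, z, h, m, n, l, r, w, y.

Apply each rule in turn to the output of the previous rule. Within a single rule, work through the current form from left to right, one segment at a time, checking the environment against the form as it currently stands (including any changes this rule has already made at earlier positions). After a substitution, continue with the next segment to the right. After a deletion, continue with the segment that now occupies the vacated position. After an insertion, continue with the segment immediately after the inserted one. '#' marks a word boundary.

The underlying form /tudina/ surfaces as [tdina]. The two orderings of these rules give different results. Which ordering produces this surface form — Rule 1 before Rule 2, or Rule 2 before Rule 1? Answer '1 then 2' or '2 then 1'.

2 then 1

Order 1 then 2:
  1 t-Assibilation: [tudina] → [sudina]
  2 Syncope: [sudina] → [sdina]
  result: [sdina]
Order 2 then 1:
  2 Syncope: [tudina] → [tdina]
  1 t-Assibilation: no change — [tdina]
  result: [tdina]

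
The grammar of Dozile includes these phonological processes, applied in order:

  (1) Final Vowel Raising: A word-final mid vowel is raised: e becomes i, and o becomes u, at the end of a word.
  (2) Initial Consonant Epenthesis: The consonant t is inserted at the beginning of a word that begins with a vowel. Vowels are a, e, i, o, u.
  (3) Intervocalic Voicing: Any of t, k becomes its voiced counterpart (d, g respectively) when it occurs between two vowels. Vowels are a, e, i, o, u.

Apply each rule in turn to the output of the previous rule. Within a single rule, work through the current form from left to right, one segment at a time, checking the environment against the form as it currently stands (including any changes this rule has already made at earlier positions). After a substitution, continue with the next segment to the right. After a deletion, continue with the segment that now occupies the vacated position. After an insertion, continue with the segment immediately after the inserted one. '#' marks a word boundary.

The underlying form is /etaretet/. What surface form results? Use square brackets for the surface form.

[tedaredet]

(1) Final Vowel Raising: no change — [etaretet]
(2) Initial Consonant Epenthesis: [etaretet] → [tetaretet]
(3) Intervocalic Voicing: [tetaretet] → [tedaredet]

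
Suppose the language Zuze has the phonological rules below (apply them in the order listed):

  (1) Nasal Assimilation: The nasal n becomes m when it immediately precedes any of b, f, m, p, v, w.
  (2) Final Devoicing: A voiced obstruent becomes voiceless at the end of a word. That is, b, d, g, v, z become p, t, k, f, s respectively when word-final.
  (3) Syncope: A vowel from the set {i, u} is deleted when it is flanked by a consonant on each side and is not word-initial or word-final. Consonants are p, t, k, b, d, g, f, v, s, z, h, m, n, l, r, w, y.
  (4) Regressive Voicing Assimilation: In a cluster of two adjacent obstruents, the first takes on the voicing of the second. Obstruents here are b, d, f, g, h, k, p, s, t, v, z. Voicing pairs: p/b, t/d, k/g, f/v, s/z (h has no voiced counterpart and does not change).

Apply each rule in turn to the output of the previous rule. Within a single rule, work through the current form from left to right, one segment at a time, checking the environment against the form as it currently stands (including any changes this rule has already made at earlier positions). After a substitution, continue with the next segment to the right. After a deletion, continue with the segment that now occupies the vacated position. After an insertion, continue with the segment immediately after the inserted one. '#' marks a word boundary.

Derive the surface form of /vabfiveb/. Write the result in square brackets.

[vapvvep]

(1) Nasal Assimilation: no change — [vabfiveb]
(2) Final Devoicing: [vabfiveb] → [vabfivep]
(3) Syncope: [vabfivep] → [vabfvep]
(4) Regressive Voicing Assimilation: [vabfvep] → [vapvvep]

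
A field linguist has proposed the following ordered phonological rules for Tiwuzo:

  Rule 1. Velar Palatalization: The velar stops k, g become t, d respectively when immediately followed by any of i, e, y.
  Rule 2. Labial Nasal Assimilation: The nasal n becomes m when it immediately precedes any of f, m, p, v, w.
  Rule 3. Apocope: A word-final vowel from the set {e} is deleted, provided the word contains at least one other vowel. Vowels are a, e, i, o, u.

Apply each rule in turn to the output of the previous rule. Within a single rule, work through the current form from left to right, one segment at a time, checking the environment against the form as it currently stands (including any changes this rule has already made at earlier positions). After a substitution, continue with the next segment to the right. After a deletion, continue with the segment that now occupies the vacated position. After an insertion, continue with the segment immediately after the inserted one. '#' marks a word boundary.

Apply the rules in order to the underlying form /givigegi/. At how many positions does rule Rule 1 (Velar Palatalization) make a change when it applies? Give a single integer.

3

Rule 1 Velar Palatalization: [givigegi] → [dividedi]
Rule 2 Labial Nasal Assimilation: no change — [dividedi]
Rule 3 Apocope: no change — [dividedi]
Rule Rule 1 changed 3 position(s).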